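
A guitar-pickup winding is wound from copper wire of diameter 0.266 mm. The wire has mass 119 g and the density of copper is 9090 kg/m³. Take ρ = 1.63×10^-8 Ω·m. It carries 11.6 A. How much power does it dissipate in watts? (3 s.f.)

A = π(d/2)² = π(1.3300e-04 m)² = 5.5572e-08 m²
L = m/(density·A) = 0.119/(9090×5.5572e-08) = 235.6 m
R = ρL/A = (1.63×10^-8)(235.6)/(5.5572e-08) = 69.1 Ω
P = I²R = (11.6)² × 69.1 = 9300 W

9300 W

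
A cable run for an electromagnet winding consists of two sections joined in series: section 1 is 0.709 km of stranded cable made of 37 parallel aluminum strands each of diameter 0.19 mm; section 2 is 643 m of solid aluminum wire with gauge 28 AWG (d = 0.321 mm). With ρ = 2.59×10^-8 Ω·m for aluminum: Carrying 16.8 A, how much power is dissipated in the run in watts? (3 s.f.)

Section 1: A_strand = π(9.5000e-05)² = 2.835e-08 m²; R₁ = ρL/(N·A_s) = (2.59×10^-8)(709)/(37×2.835e-08) = 17.5 Ω
Section 2: A = π(0.321/2 mm)² = π(1.6050e-04 m)² = 8.093e-08 m²
R₂ = (2.59×10^-8)(643)/(8.093e-08) = 205.8 Ω
R = R₁ + R₂ = 223.3 Ω
P = I²R = (16.8)² × 223.3 = 63000 W

63000 W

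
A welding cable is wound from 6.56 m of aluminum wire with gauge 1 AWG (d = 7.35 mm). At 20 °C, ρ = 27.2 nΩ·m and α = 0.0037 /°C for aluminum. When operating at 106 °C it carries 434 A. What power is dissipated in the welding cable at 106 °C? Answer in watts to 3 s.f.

ρ = 27.2 nΩ·m = 2.72×10^-8 Ω·m
A = π(7.35/2 mm)² = π(3.6750e-03 m)² = 4.243e-05 m²
R₍20₎ = ρL/A = (2.72×10^-8)(6.56)/(4.243e-05) = 0.004205 Ω
R₍106₎ = R₍20₎(1 + αΔT) = 0.004205 × (1 + 0.0037×86) = 0.005544 Ω
P = I²R = (434)² × 0.005544 = 1040 W

1040 W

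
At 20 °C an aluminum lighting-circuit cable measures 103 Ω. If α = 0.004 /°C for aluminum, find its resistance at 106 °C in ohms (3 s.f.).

ΔT = 106 − 20 = 86 °C
R = R₀(1 + αΔT) = 103 × (1 + 0.004×86) = 103 × 1.344 = 138 Ω

138 Ω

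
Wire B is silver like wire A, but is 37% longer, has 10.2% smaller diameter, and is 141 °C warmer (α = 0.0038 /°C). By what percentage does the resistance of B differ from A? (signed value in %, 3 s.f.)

R ∝ ρL/d² with ρ ∝ (1+αΔT), so R_B/R_A = (1 + 37/100) × (1 − 10.2/100)⁻² × (1 + 0.0038×141)
= 1.37 × 1.24 × 1.536 = 2.609
(R_B − R_A)/R_A = 2.609 − 1 = 161%

161%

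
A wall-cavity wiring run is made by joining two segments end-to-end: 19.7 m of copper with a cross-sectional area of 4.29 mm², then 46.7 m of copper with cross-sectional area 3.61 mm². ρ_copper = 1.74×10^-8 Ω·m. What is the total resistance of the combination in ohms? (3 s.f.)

0.305 Ω

Segment 1: A = 4.29 mm² = 4.290e-06 m²
R₁ = ρL/A = (1.74×10^-8)(19.7)/(4.290e-06) = 0.0799 Ω
Segment 2: A = 3.61 mm² = 3.610e-06 m²
R₂ = (1.74×10^-8)(46.7)/(3.610e-06) = 0.2251 Ω
R = R₁ + R₂ = 0.305 Ω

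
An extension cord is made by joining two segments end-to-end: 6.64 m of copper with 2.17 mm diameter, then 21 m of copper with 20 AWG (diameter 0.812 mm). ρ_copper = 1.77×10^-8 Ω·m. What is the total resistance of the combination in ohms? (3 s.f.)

Segment 1: A = π(d/2)² = π(1.0850e-03 m)² = 3.698e-06 m²
R₁ = ρL/A = (1.77×10^-8)(6.64)/(3.698e-06) = 0.03178 Ω
Segment 2: A = π(0.812/2 mm)² = π(4.0600e-04 m)² = 5.178e-07 m²
R₂ = (1.77×10^-8)(21)/(5.178e-07) = 0.7178 Ω
R = R₁ + R₂ = 0.750 Ω

0.750 Ω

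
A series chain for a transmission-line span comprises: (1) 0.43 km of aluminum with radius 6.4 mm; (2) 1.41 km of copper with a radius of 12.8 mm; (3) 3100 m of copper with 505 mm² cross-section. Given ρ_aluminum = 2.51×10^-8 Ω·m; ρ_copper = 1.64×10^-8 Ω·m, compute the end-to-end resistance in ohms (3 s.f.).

0.229 Ω

Seg 1: A = πr² = π(6.4000e-03 m)² = 1.287e-04 m²
R_1 = (2.51×10^-8)(430)/(1.287e-04) = 0.08387 Ω
Seg 2: A = πr² = π(1.2800e-02 m)² = 5.147e-04 m²
R_2 = (1.64×10^-8)(1410)/(5.147e-04) = 0.04493 Ω
Seg 3: A = 505 mm² = 5.050e-04 m²
R_3 = (1.64×10^-8)(3100)/(5.050e-04) = 0.1007 Ω
R_total = R_1 + R_2 + R_3 = 0.229 Ω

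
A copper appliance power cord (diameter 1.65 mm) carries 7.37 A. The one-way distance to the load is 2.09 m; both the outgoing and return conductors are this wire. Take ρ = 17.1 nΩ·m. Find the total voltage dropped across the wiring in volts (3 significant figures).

ρ = 17.1 nΩ·m = 1.71×10^-8 Ω·m
A = π(d/2)² = π(8.2500e-04 m)² = 2.138e-06 m²
Total conductor length (both ways) L = 2 × 2.09 = 4.18 m
R = ρL/A = (1.71×10^-8)(4.18)/(2.138e-06) = 0.03343 Ω
V = IR = 7.37 × 0.03343 = 0.246 V

0.246 V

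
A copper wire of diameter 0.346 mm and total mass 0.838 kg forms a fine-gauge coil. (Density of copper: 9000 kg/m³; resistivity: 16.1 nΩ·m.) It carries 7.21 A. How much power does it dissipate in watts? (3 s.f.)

ρ = 16.1 nΩ·m = 1.61×10^-8 Ω·m
A = π(d/2)² = π(1.7300e-04 m)² = 9.4025e-08 m²
L = m/(density·A) = 0.838/(9000×9.4025e-08) = 990.3 m
R = ρL/A = (1.61×10^-8)(990.3)/(9.4025e-08) = 169.6 Ω
P = I²R = (7.21)² × 169.6 = 8810 W

8810 W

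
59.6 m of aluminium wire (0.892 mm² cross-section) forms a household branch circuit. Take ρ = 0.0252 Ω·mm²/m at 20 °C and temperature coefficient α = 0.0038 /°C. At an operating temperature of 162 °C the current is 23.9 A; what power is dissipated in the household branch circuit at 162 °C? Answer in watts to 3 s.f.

ρ = 0.0252 Ω·mm²/m = 2.52×10^-8 Ω·m
A = 0.892 mm² = 8.920e-07 m²
R₍20₎ = ρL/A = (2.52×10^-8)(59.6)/(8.920e-07) = 1.684 Ω
R₍162₎ = R₍20₎(1 + αΔT) = 1.684 × (1 + 0.0038×142) = 2.592 Ω
P = I²R = (23.9)² × 2.592 = 1480 W

1480 W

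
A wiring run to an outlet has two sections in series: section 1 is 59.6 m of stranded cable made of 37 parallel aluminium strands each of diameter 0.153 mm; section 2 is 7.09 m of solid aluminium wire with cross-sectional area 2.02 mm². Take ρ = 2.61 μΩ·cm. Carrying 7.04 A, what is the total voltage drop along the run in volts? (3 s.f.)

16.7 V

ρ = 2.61 μΩ·cm = 2.61×10^-8 Ω·m
Section 1: A_strand = π(7.6500e-05)² = 1.839e-08 m²; R₁ = ρL/(N·A_s) = (2.61×10^-8)(59.6)/(37×1.839e-08) = 2.287 Ω
Section 2: A = 2.02 mm² = 2.020e-06 m²
R₂ = (2.61×10^-8)(7.09)/(2.020e-06) = 0.09161 Ω
R = R₁ + R₂ = 2.378 Ω
V = IR = 7.04 × 2.378 = 16.7 V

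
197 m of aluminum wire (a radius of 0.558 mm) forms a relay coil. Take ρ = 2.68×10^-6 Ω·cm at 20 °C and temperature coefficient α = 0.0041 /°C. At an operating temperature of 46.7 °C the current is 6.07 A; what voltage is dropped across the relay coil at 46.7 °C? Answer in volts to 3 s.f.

ρ = 2.68×10^-6 Ω·cm = 2.68×10^-8 Ω·m
A = πr² = π(5.5800e-04 m)² = 9.782e-07 m²
R₍20₎ = ρL/A = (2.68×10^-8)(197)/(9.782e-07) = 5.397 Ω
R₍46.7₎ = R₍20₎(1 + αΔT) = 5.397 × (1 + 0.0041×26.7) = 5.988 Ω
V = IR = 6.07 × 5.988 = 36.3 V

36.3 V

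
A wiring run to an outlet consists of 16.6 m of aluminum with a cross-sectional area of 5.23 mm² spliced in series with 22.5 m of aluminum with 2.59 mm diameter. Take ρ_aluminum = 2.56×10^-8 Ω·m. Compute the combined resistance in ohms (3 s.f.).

0.191 Ω

Segment 1: A = 5.23 mm² = 5.230e-06 m²
R₁ = ρL/A = (2.56×10^-8)(16.6)/(5.230e-06) = 0.08125 Ω
Segment 2: A = π(d/2)² = π(1.2950e-03 m)² = 5.269e-06 m²
R₂ = (2.56×10^-8)(22.5)/(5.269e-06) = 0.1093 Ω
R = R₁ + R₂ = 0.191 Ω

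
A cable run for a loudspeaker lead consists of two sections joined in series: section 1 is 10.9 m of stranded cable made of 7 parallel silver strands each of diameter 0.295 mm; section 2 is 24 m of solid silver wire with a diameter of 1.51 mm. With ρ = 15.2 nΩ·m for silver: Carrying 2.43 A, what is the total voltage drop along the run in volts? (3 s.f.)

1.34 V

ρ = 15.2 nΩ·m = 1.52×10^-8 Ω·m
Section 1: A_strand = π(1.4750e-04)² = 6.835e-08 m²; R₁ = ρL/(N·A_s) = (1.52×10^-8)(10.9)/(7×6.835e-08) = 0.3463 Ω
Section 2: A = π(d/2)² = π(7.5500e-04 m)² = 1.791e-06 m²
R₂ = (1.52×10^-8)(24)/(1.791e-06) = 0.2037 Ω
R = R₁ + R₂ = 0.55 Ω
V = IR = 2.43 × 0.55 = 1.34 V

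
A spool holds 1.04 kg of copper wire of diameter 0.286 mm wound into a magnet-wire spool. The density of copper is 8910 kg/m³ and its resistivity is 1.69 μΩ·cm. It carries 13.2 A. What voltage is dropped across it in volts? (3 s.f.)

ρ = 1.69 μΩ·cm = 1.69×10^-8 Ω·m
A = π(d/2)² = π(1.4300e-04 m)² = 6.4242e-08 m²
L = m/(density·A) = 1.04/(8910×6.4242e-08) = 1817 m
R = ρL/A = (1.69×10^-8)(1817)/(6.4242e-08) = 478 Ω
V = IR = 13.2 × 478 = 6310 V

6310 V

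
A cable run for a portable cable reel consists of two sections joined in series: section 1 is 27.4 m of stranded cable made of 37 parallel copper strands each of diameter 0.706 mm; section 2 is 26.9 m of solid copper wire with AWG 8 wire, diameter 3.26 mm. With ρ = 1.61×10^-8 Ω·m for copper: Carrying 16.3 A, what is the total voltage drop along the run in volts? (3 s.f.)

1.34 V

Section 1: A_strand = π(3.5300e-04)² = 3.915e-07 m²; R₁ = ρL/(N·A_s) = (1.61×10^-8)(27.4)/(37×3.915e-07) = 0.03046 Ω
Section 2: A = π(3.26/2 mm)² = π(1.6300e-03 m)² = 8.347e-06 m²
R₂ = (1.61×10^-8)(26.9)/(8.347e-06) = 0.05189 Ω
R = R₁ + R₂ = 0.08234 Ω
V = IR = 16.3 × 0.08234 = 1.34 V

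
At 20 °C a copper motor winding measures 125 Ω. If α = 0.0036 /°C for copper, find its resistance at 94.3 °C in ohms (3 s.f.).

158 Ω

ΔT = 94.3 − 20 = 74.3 °C
R = R₀(1 + αΔT) = 125 × (1 + 0.0036×74.3) = 125 × 1.268 = 158 Ω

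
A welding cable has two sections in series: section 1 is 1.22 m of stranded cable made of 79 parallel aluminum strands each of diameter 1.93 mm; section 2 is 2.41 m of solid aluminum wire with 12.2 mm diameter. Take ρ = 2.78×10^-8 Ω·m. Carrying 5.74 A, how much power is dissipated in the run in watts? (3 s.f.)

Section 1: A_strand = π(9.6500e-04)² = 2.926e-06 m²; R₁ = ρL/(N·A_s) = (2.78×10^-8)(1.22)/(79×2.926e-06) = 1.467×10^-4 Ω
Section 2: A = π(d/2)² = π(6.1000e-03 m)² = 1.169e-04 m²
R₂ = (2.78×10^-8)(2.41)/(1.169e-04) = 5.731×10^-4 Ω
R = R₁ + R₂ = 7.199×10^-4 Ω
P = I²R = (5.74)² × 7.199×10^-4 = 0.0237 W

0.0237 W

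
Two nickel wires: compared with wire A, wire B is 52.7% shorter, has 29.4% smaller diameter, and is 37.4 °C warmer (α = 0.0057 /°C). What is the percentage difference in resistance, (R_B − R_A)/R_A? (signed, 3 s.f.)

15.1%

R ∝ ρL/d² with ρ ∝ (1+αΔT), so R_B/R_A = (1 − 52.7/100) × (1 − 29.4/100)⁻² × (1 + 0.0057×37.4)
= 0.473 × 2.006 × 1.213 = 1.151
(R_B − R_A)/R_A = 1.151 − 1 = 15.1%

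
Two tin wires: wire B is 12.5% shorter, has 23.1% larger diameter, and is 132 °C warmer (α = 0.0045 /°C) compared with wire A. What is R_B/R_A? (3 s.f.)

0.920

R ∝ ρL/d² with ρ ∝ (1+αΔT), so R_B/R_A = (1 − 12.5/100) × (1 + 23.1/100)⁻² × (1 + 0.0045×132)
= 0.875 × 0.6599 × 1.594 = 0.920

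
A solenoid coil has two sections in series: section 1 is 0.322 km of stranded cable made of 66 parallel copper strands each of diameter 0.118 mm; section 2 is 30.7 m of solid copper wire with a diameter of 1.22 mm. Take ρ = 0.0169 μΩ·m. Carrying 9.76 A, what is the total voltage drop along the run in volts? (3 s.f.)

ρ = 0.0169 μΩ·m = 1.69×10^-8 Ω·m
Section 1: A_strand = π(5.9000e-05)² = 1.094e-08 m²; R₁ = ρL/(N·A_s) = (1.69×10^-8)(322)/(66×1.094e-08) = 7.54 Ω
Section 2: A = π(d/2)² = π(6.1000e-04 m)² = 1.169e-06 m²
R₂ = (1.69×10^-8)(30.7)/(1.169e-06) = 0.4438 Ω
R = R₁ + R₂ = 7.983 Ω
V = IR = 9.76 × 7.983 = 77.9 V

77.9 V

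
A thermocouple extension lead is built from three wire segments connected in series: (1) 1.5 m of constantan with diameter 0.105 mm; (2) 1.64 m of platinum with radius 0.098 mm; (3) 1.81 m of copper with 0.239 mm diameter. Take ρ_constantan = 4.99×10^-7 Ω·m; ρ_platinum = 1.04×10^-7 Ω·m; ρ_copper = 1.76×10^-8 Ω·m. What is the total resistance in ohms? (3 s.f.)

92.8 Ω

Seg 1: A = π(d/2)² = π(5.2500e-05 m)² = 8.659e-09 m²
R_1 = (4.99×10^-7)(1.5)/(8.659e-09) = 86.44 Ω
Seg 2: A = πr² = π(9.8000e-05 m)² = 3.017e-08 m²
R_2 = (1.04×10^-7)(1.64)/(3.017e-08) = 5.653 Ω
Seg 3: A = π(d/2)² = π(1.1950e-04 m)² = 4.486e-08 m²
R_3 = (1.76×10^-8)(1.81)/(4.486e-08) = 0.7101 Ω
R_total = R_1 + R_2 + R_3 = 92.8 Ω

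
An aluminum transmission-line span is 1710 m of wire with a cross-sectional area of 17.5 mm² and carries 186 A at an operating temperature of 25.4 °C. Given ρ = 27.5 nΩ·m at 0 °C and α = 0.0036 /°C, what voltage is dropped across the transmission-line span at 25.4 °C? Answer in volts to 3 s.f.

546 V

ρ = 27.5 nΩ·m = 2.75×10^-8 Ω·m
A = 17.5 mm² = 1.750e-05 m²
R₍0₎ = ρL/A = (2.75×10^-8)(1710)/(1.750e-05) = 2.687 Ω
R₍25.4₎ = R₍0₎(1 + αΔT) = 2.687 × (1 + 0.0036×25.4) = 2.933 Ω
V = IR = 186 × 2.933 = 546 V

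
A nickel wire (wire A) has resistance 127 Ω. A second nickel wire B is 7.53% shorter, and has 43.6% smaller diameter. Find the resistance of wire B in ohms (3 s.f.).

369 Ω

R ∝ L/d², so R_B/R_A = (1 − 7.53/100) × (1 − 43.6/100)⁻²
= 0.9247 × 3.144 = 2.907
R_B = 2.907 × 127 = 369 Ω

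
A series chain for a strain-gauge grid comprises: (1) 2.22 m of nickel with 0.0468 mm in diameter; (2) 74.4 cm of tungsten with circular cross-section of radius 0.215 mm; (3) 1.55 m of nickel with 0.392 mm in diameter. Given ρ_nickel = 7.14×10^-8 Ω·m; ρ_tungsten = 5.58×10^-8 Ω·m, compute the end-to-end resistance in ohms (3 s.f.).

93.3 Ω

Seg 1: A = π(d/2)² = π(2.3400e-05 m)² = 1.720e-09 m²
R_1 = (7.14×10^-8)(2.22)/(1.720e-09) = 92.14 Ω
Seg 2: A = πr² = π(2.1500e-04 m)² = 1.452e-07 m²
R_2 = (5.58×10^-8)(0.744)/(1.452e-07) = 0.2859 Ω
Seg 3: A = π(d/2)² = π(1.9600e-04 m)² = 1.207e-07 m²
R_3 = (7.14×10^-8)(1.55)/(1.207e-07) = 0.917 Ω
R_total = R_1 + R_2 + R_3 = 93.3 Ω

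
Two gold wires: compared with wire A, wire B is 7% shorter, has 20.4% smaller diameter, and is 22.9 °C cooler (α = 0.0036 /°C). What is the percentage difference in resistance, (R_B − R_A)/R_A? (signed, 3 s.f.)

34.7%

R ∝ ρL/d² with ρ ∝ (1+αΔT), so R_B/R_A = (1 − 7/100) × (1 − 20.4/100)⁻² × (1 − 0.0036×22.9)
= 0.93 × 1.578 × 0.9176 = 1.347
(R_B − R_A)/R_A = 1.347 − 1 = 34.7%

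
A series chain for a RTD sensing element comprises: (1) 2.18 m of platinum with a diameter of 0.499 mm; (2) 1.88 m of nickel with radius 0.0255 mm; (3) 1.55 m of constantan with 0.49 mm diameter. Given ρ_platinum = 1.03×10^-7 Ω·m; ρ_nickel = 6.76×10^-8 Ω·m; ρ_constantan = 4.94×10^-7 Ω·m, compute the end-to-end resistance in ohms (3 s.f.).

Seg 1: A = π(d/2)² = π(2.4950e-04 m)² = 1.956e-07 m²
R_1 = (1.03×10^-7)(2.18)/(1.956e-07) = 1.148 Ω
Seg 2: A = πr² = π(2.5500e-05 m)² = 2.043e-09 m²
R_2 = (6.76×10^-8)(1.88)/(2.043e-09) = 62.21 Ω
Seg 3: A = π(d/2)² = π(2.4500e-04 m)² = 1.886e-07 m²
R_3 = (4.94×10^-7)(1.55)/(1.886e-07) = 4.06 Ω
R_total = R_1 + R_2 + R_3 = 67.4 Ω

67.4 Ω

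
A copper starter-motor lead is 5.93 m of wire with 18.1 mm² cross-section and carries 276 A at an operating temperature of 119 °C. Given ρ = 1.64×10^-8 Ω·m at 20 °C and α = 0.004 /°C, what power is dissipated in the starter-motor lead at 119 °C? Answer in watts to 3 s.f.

A = 18.1 mm² = 1.810e-05 m²
R₍20₎ = ρL/A = (1.64×10^-8)(5.93)/(1.810e-05) = 0.005373 Ω
R₍119₎ = R₍20₎(1 + αΔT) = 0.005373 × (1 + 0.004×99) = 0.007501 Ω
P = I²R = (276)² × 0.007501 = 571 W

571 W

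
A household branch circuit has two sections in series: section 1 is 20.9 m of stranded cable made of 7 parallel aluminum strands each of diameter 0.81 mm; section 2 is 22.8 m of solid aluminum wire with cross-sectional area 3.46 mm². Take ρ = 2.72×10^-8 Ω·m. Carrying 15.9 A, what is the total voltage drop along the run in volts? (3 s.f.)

Section 1: A_strand = π(4.0500e-04)² = 5.153e-07 m²; R₁ = ρL/(N·A_s) = (2.72×10^-8)(20.9)/(7×5.153e-07) = 0.1576 Ω
Section 2: A = 3.46 mm² = 3.460e-06 m²
R₂ = (2.72×10^-8)(22.8)/(3.460e-06) = 0.1792 Ω
R = R₁ + R₂ = 0.3368 Ω
V = IR = 15.9 × 0.3368 = 5.36 V

5.36 V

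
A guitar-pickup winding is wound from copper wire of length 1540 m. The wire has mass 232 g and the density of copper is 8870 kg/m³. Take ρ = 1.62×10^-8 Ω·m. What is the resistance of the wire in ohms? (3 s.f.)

1470 Ω

A = m/(density·L) = 0.232/(8870×1540) = 1.6984e-08 m²
R = ρL/A = (1.62×10^-8)(1540)/(1.6984e-08) = 1470 Ω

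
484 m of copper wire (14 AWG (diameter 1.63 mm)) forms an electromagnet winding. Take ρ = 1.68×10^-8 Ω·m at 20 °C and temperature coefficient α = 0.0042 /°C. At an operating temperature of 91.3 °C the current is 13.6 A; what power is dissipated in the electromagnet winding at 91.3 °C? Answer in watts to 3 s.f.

A = π(1.63/2 mm)² = π(8.1500e-04 m)² = 2.087e-06 m²
R₍20₎ = ρL/A = (1.68×10^-8)(484)/(2.087e-06) = 3.897 Ω
R₍91.3₎ = R₍20₎(1 + αΔT) = 3.897 × (1 + 0.0042×71.3) = 5.064 Ω
P = I²R = (13.6)² × 5.064 = 937 W

937 W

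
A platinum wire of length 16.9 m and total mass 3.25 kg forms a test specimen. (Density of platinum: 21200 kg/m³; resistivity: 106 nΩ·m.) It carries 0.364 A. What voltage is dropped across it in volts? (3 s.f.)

ρ = 106 nΩ·m = 1.06×10^-7 Ω·m
A = m/(density·L) = 3.25/(21200×16.9) = 9.0711e-06 m²
R = ρL/A = (1.06×10^-7)(16.9)/(9.0711e-06) = 0.1975 Ω
V = IR = 0.364 × 0.1975 = 0.0719 V

0.0719 V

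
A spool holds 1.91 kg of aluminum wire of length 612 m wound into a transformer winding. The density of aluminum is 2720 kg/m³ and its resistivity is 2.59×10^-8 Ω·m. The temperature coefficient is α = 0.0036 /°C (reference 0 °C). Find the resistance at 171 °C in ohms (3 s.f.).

A = m/(density·L) = 1.91/(2720×612) = 1.1474e-06 m²
R = ρL/A = (2.59×10^-8)(612)/(1.1474e-06) = 13.81 Ω
R(171 °C) = 13.81 × (1 + 0.0036×171) = 22.3 Ω

22.3 Ω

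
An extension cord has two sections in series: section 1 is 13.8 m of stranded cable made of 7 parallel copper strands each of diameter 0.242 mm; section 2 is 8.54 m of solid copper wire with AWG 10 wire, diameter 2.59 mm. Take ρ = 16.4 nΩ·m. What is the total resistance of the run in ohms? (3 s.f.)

0.730 Ω

ρ = 16.4 nΩ·m = 1.64×10^-8 Ω·m
Section 1: A_strand = π(1.2100e-04)² = 4.600e-08 m²; R₁ = ρL/(N·A_s) = (1.64×10^-8)(13.8)/(7×4.600e-08) = 0.7029 Ω
Section 2: A = π(2.59/2 mm)² = π(1.2950e-03 m)² = 5.269e-06 m²
R₂ = (1.64×10^-8)(8.54)/(5.269e-06) = 0.02658 Ω
R = R₁ + R₂ = 0.730 Ω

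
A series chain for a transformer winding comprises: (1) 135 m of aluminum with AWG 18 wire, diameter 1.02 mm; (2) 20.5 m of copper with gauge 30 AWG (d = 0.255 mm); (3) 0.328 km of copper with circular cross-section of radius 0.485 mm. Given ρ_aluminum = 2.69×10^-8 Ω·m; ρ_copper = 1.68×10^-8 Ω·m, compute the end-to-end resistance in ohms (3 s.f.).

Seg 1: A = π(1.02/2 mm)² = π(5.1000e-04 m)² = 8.171e-07 m²
R_1 = (2.69×10^-8)(135)/(8.171e-07) = 4.444 Ω
Seg 2: A = π(0.255/2 mm)² = π(1.2750e-04 m)² = 5.107e-08 m²
R_2 = (1.68×10^-8)(20.5)/(5.107e-08) = 6.744 Ω
Seg 3: A = πr² = π(4.8500e-04 m)² = 7.390e-07 m²
R_3 = (1.68×10^-8)(328)/(7.390e-07) = 7.457 Ω
R_total = R_1 + R_2 + R_3 = 18.6 Ω

18.6 Ω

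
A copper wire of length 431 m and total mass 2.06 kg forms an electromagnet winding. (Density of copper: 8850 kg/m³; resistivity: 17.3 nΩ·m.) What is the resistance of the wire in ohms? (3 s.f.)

13.8 Ω

ρ = 17.3 nΩ·m = 1.73×10^-8 Ω·m
A = m/(density·L) = 2.06/(8850×431) = 5.4007e-07 m²
R = ρL/A = (1.73×10^-8)(431)/(5.4007e-07) = 13.8 Ω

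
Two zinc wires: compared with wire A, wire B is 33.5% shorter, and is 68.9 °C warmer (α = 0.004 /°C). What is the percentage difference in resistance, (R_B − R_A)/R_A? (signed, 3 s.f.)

-15.2%

R ∝ ρL/d² with ρ ∝ (1+αΔT), so R_B/R_A = (1 − 33.5/100) × (1 + 0.004×68.9)
= 0.665 × 1.276 = 0.8483
(R_B − R_A)/R_A = 0.8483 − 1 = -15.2%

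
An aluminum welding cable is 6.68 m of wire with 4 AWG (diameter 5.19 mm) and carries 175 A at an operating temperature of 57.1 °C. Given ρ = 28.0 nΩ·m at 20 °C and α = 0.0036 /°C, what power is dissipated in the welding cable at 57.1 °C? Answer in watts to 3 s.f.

307 W

ρ = 28.0 nΩ·m = 2.80×10^-8 Ω·m
A = π(5.19/2 mm)² = π(2.5950e-03 m)² = 2.116e-05 m²
R₍20₎ = ρL/A = (2.80×10^-8)(6.68)/(2.116e-05) = 0.008841 Ω
R₍57.1₎ = R₍20₎(1 + αΔT) = 0.008841 × (1 + 0.0036×37.1) = 0.01002 Ω
P = I²R = (175)² × 0.01002 = 307 W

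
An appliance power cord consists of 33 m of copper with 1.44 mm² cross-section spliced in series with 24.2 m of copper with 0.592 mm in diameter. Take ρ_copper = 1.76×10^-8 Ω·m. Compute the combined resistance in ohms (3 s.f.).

Segment 1: A = 1.44 mm² = 1.440e-06 m²
R₁ = ρL/A = (1.76×10^-8)(33)/(1.440e-06) = 0.4033 Ω
Segment 2: A = π(d/2)² = π(2.9600e-04 m)² = 2.753e-07 m²
R₂ = (1.76×10^-8)(24.2)/(2.753e-07) = 1.547 Ω
R = R₁ + R₂ = 1.95 Ω

1.95 Ω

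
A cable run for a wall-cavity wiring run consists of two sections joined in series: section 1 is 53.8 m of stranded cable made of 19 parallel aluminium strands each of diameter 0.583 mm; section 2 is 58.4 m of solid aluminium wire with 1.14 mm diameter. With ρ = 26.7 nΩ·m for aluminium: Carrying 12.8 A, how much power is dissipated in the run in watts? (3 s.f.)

297 W

ρ = 26.7 nΩ·m = 2.67×10^-8 Ω·m
Section 1: A_strand = π(2.9150e-04)² = 2.669e-07 m²; R₁ = ρL/(N·A_s) = (2.67×10^-8)(53.8)/(19×2.669e-07) = 0.2832 Ω
Section 2: A = π(d/2)² = π(5.7000e-04 m)² = 1.021e-06 m²
R₂ = (2.67×10^-8)(58.4)/(1.021e-06) = 1.528 Ω
R = R₁ + R₂ = 1.811 Ω
P = I²R = (12.8)² × 1.811 = 297 W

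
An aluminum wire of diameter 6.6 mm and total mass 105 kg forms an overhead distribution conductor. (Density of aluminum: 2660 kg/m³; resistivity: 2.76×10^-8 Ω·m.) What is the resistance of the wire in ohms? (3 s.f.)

0.931 Ω

A = π(d/2)² = π(3.3000e-03 m)² = 3.4212e-05 m²
L = m/(density·A) = 105/(2660×3.4212e-05) = 1154 m
R = ρL/A = (2.76×10^-8)(1154)/(3.4212e-05) = 0.931 Ω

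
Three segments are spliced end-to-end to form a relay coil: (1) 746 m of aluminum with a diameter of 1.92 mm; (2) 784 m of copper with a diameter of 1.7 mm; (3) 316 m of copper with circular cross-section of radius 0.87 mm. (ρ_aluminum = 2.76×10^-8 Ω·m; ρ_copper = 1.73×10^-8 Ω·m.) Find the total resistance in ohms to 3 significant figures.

Seg 1: A = π(d/2)² = π(9.6000e-04 m)² = 2.895e-06 m²
R_1 = (2.76×10^-8)(746)/(2.895e-06) = 7.111 Ω
Seg 2: A = π(d/2)² = π(8.5000e-04 m)² = 2.270e-06 m²
R_2 = (1.73×10^-8)(784)/(2.270e-06) = 5.976 Ω
Seg 3: A = πr² = π(8.7000e-04 m)² = 2.378e-06 m²
R_3 = (1.73×10^-8)(316)/(2.378e-06) = 2.299 Ω
R_total = R_1 + R_2 + R_3 = 15.4 Ω

15.4 Ω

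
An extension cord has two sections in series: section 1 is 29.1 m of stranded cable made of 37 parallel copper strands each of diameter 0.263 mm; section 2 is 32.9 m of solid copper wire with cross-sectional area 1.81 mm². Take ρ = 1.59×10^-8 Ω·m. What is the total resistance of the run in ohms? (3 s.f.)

Section 1: A_strand = π(1.3150e-04)² = 5.433e-08 m²; R₁ = ρL/(N·A_s) = (1.59×10^-8)(29.1)/(37×5.433e-08) = 0.2302 Ω
Section 2: A = 1.81 mm² = 1.810e-06 m²
R₂ = (1.59×10^-8)(32.9)/(1.810e-06) = 0.289 Ω
R = R₁ + R₂ = 0.519 Ω

0.519 Ω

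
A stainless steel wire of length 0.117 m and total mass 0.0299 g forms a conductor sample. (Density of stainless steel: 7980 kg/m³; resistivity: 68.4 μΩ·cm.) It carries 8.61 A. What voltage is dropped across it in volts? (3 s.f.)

21.5 V

ρ = 68.4 μΩ·cm = 6.84×10^-7 Ω·m
A = m/(density·L) = 2.990×10^-5/(7980×0.117) = 3.2025e-08 m²
R = ρL/A = (6.84×10^-7)(0.117)/(3.2025e-08) = 2.499 Ω
V = IR = 8.61 × 2.499 = 21.5 V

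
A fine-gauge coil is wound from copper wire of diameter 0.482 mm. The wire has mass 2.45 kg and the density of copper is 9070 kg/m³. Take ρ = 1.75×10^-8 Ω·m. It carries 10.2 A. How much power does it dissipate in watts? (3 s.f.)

A = π(d/2)² = π(2.4100e-04 m)² = 1.8247e-07 m²
L = m/(density·A) = 2.45/(9070×1.8247e-07) = 1480 m
R = ρL/A = (1.75×10^-8)(1480)/(1.8247e-07) = 142 Ω
P = I²R = (10.2)² × 142 = 14800 W

14800 W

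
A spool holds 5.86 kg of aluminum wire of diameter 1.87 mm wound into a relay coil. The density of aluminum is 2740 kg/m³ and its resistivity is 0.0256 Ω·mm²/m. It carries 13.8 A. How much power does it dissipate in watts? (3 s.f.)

ρ = 0.0256 Ω·mm²/m = 2.56×10^-8 Ω·m
A = π(d/2)² = π(9.3500e-04 m)² = 2.7465e-06 m²
L = m/(density·A) = 5.86/(2740×2.7465e-06) = 778.7 m
R = ρL/A = (2.56×10^-8)(778.7)/(2.7465e-06) = 7.258 Ω
P = I²R = (13.8)² × 7.258 = 1380 W

1380 W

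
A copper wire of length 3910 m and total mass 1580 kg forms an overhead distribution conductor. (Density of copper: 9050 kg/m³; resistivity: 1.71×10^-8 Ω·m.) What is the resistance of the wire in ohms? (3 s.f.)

1.50 Ω

A = m/(density·L) = 1580/(9050×3910) = 4.4651e-05 m²
R = ρL/A = (1.71×10^-8)(3910)/(4.4651e-05) = 1.50 Ω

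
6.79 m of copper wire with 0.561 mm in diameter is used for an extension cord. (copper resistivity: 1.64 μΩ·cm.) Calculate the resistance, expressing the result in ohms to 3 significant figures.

0.451 Ω

ρ = 1.64 μΩ·cm = 1.64×10^-8 Ω·m
A = π(d/2)² = π(2.8050e-04 m)² = 2.472e-07 m²
R = ρL/A = (1.64×10^-8)(6.79 m)/(2.472e-07 m²) = 0.451 Ω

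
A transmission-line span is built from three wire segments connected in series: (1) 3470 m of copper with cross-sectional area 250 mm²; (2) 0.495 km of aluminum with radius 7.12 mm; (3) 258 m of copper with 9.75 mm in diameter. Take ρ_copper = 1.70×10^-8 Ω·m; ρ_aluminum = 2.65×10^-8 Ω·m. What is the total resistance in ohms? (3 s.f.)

Seg 1: A = 250 mm² = 2.500e-04 m²
R_1 = (1.70×10^-8)(3470)/(2.500e-04) = 0.236 Ω
Seg 2: A = πr² = π(7.1200e-03 m)² = 1.593e-04 m²
R_2 = (2.65×10^-8)(495)/(1.593e-04) = 0.08236 Ω
Seg 3: A = π(d/2)² = π(4.8750e-03 m)² = 7.466e-05 m²
R_3 = (1.70×10^-8)(258)/(7.466e-05) = 0.05874 Ω
R_total = R_1 + R_2 + R_3 = 0.377 Ω

0.377 Ω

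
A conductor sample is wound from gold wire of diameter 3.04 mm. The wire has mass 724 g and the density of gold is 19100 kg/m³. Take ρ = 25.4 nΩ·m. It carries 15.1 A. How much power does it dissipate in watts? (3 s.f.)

4.17 W

ρ = 25.4 nΩ·m = 2.54×10^-8 Ω·m
A = π(d/2)² = π(1.5200e-03 m)² = 7.2583e-06 m²
L = m/(density·A) = 0.724/(19100×7.2583e-06) = 5.222 m
R = ρL/A = (2.54×10^-8)(5.222)/(7.2583e-06) = 0.01828 Ω
P = I²R = (15.1)² × 0.01828 = 4.17 W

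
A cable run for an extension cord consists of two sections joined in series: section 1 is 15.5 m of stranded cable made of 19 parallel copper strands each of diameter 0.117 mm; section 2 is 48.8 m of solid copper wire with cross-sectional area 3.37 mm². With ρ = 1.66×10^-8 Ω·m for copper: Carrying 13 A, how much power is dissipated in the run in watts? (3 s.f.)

253 W

Section 1: A_strand = π(5.8500e-05)² = 1.075e-08 m²; R₁ = ρL/(N·A_s) = (1.66×10^-8)(15.5)/(19×1.075e-08) = 1.26 Ω
Section 2: A = 3.37 mm² = 3.370e-06 m²
R₂ = (1.66×10^-8)(48.8)/(3.370e-06) = 0.2404 Ω
R = R₁ + R₂ = 1.5 Ω
P = I²R = (13)² × 1.5 = 253 W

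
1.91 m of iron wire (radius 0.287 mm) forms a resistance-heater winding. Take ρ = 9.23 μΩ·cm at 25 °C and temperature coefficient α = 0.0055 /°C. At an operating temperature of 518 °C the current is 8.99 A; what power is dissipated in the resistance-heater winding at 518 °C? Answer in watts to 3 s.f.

ρ = 9.23 μΩ·cm = 9.23×10^-8 Ω·m
A = πr² = π(2.8700e-04 m)² = 2.588e-07 m²
R₍25₎ = ρL/A = (9.23×10^-8)(1.91)/(2.588e-07) = 0.6813 Ω
R₍518₎ = R₍25₎(1 + αΔT) = 0.6813 × (1 + 0.0055×493) = 2.529 Ω
P = I²R = (8.99)² × 2.529 = 204 W

204 W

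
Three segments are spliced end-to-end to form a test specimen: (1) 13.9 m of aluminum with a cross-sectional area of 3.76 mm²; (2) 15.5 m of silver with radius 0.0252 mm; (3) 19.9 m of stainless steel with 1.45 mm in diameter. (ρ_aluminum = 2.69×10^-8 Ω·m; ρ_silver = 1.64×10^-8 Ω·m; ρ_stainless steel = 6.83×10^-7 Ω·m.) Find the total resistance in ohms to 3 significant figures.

Seg 1: A = 3.76 mm² = 3.760e-06 m²
R_1 = (2.69×10^-8)(13.9)/(3.760e-06) = 0.09944 Ω
Seg 2: A = πr² = π(2.5200e-05 m)² = 1.995e-09 m²
R_2 = (1.64×10^-8)(15.5)/(1.995e-09) = 127.4 Ω
Seg 3: A = π(d/2)² = π(7.2500e-04 m)² = 1.651e-06 m²
R_3 = (6.83×10^-7)(19.9)/(1.651e-06) = 8.231 Ω
R_total = R_1 + R_2 + R_3 = 136 Ω

136 Ω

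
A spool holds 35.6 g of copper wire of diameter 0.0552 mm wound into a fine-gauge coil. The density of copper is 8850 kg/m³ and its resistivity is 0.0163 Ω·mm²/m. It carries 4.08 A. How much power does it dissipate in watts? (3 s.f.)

ρ = 0.0163 Ω·mm²/m = 1.63×10^-8 Ω·m
A = π(d/2)² = π(2.7600e-05 m)² = 2.3931e-09 m²
L = m/(density·A) = 0.0356/(8850×2.3931e-09) = 1681 m
R = ρL/A = (1.63×10^-8)(1681)/(2.3931e-09) = 11450 Ω
P = I²R = (4.08)² × 11450 = 1.91×10^5 W

1.91×10^5 W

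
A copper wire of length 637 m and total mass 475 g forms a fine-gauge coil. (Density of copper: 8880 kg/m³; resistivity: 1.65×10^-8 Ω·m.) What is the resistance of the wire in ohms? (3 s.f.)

125 Ω

A = m/(density·L) = 0.475/(8880×637) = 8.3973e-08 m²
R = ρL/A = (1.65×10^-8)(637)/(8.3973e-08) = 125 Ω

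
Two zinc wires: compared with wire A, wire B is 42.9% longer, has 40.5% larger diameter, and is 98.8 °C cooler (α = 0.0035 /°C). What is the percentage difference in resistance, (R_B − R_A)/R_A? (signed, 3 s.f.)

R ∝ ρL/d² with ρ ∝ (1+αΔT), so R_B/R_A = (1 + 42.9/100) × (1 + 40.5/100)⁻² × (1 − 0.0035×98.8)
= 1.429 × 0.5066 × 0.6542 = 0.4736
(R_B − R_A)/R_A = 0.4736 − 1 = -52.6%

-52.6%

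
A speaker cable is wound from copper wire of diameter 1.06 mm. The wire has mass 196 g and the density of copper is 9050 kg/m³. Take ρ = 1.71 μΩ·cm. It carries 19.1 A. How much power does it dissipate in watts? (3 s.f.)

173 W

ρ = 1.71 μΩ·cm = 1.71×10^-8 Ω·m
A = π(d/2)² = π(5.3000e-04 m)² = 8.8247e-07 m²
L = m/(density·A) = 0.196/(9050×8.8247e-07) = 24.54 m
R = ρL/A = (1.71×10^-8)(24.54)/(8.8247e-07) = 0.4756 Ω
P = I²R = (19.1)² × 0.4756 = 173 W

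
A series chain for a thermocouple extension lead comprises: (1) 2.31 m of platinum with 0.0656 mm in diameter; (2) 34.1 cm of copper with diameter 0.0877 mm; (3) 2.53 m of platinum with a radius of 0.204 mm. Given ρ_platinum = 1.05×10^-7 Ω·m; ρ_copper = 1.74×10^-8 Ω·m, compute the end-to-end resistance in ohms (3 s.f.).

74.8 Ω

Seg 1: A = π(d/2)² = π(3.2800e-05 m)² = 3.380e-09 m²
R_1 = (1.05×10^-7)(2.31)/(3.380e-09) = 71.76 Ω
Seg 2: A = π(d/2)² = π(4.3850e-05 m)² = 6.041e-09 m²
R_2 = (1.74×10^-8)(0.341)/(6.041e-09) = 0.9822 Ω
Seg 3: A = πr² = π(2.0400e-04 m)² = 1.307e-07 m²
R_3 = (1.05×10^-7)(2.53)/(1.307e-07) = 2.032 Ω
R_total = R_1 + R_2 + R_3 = 74.8 Ω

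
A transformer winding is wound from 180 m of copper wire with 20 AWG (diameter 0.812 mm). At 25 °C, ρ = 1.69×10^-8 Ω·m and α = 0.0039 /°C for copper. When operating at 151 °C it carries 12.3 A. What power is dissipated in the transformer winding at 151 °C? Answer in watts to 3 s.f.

1330 W

A = π(0.812/2 mm)² = π(4.0600e-04 m)² = 5.178e-07 m²
R₍25₎ = ρL/A = (1.69×10^-8)(180)/(5.178e-07) = 5.874 Ω
R₍151₎ = R₍25₎(1 + αΔT) = 5.874 × (1 + 0.0039×126) = 8.761 Ω
P = I²R = (12.3)² × 8.761 = 1330 W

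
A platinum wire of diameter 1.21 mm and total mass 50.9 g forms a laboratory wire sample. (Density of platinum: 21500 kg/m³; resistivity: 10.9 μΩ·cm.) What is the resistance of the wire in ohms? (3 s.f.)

ρ = 10.9 μΩ·cm = 1.09×10^-7 Ω·m
A = π(d/2)² = π(6.0500e-04 m)² = 1.1499e-06 m²
L = m/(density·A) = 0.0509/(21500×1.1499e-06) = 2.059 m
R = ρL/A = (1.09×10^-7)(2.059)/(1.1499e-06) = 0.195 Ω

0.195 Ω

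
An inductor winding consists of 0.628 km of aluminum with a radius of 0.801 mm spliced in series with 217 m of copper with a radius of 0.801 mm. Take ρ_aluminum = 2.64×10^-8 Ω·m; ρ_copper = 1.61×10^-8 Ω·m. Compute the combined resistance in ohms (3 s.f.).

Segment 1: A = πr² = π(8.0100e-04 m)² = 2.016e-06 m²
R₁ = ρL/A = (2.64×10^-8)(628)/(2.016e-06) = 8.225 Ω
R₂ = (1.61×10^-8)(217)/(2.016e-06) = 1.733 Ω
R = R₁ + R₂ = 9.96 Ω

9.96 Ω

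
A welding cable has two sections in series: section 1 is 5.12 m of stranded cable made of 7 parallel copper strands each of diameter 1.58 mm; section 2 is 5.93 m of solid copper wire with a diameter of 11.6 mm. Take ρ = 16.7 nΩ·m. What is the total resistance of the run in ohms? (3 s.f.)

ρ = 16.7 nΩ·m = 1.67×10^-8 Ω·m
Section 1: A_strand = π(7.9000e-04)² = 1.961e-06 m²; R₁ = ρL/(N·A_s) = (1.67×10^-8)(5.12)/(7×1.961e-06) = 0.00623 Ω
Section 2: A = π(d/2)² = π(5.8000e-03 m)² = 1.057e-04 m²
R₂ = (1.67×10^-8)(5.93)/(1.057e-04) = 9.371×10^-4 Ω
R = R₁ + R₂ = 0.00717 Ω

0.00717 Ω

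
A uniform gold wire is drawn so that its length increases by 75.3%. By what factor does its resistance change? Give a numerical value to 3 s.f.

3.07

k = 1 + 75.3/100 = 1.753; volume constant ⇒ A' = A/k, so R' = k²R.
Factor = 3.07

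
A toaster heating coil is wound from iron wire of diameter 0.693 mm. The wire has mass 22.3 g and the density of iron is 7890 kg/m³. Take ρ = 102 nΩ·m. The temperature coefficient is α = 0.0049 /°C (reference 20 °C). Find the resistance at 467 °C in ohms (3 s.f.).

6.46 Ω

ρ = 102 nΩ·m = 1.02×10^-7 Ω·m
A = π(d/2)² = π(3.4650e-04 m)² = 3.7719e-07 m²
L = m/(density·A) = 0.0223/(7890×3.7719e-07) = 7.493 m
R = ρL/A = (1.02×10^-7)(7.493)/(3.7719e-07) = 2.026 Ω
R(467 °C) = 2.026 × (1 + 0.0049×447) = 6.46 Ω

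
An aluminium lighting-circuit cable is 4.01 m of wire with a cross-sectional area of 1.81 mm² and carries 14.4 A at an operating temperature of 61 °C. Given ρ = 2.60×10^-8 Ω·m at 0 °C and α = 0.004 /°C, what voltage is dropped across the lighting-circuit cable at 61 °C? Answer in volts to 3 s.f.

1.03 V

A = 1.81 mm² = 1.810e-06 m²
R₍0₎ = ρL/A = (2.60×10^-8)(4.01)/(1.810e-06) = 0.0576 Ω
R₍61₎ = R₍0₎(1 + αΔT) = 0.0576 × (1 + 0.004×61) = 0.07166 Ω
V = IR = 14.4 × 0.07166 = 1.03 V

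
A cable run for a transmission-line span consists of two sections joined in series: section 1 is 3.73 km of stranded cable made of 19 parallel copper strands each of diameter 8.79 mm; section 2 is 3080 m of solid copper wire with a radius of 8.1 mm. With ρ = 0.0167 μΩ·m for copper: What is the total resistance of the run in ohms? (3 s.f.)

ρ = 0.0167 μΩ·m = 1.67×10^-8 Ω·m
Section 1: A_strand = π(4.3950e-03)² = 6.068e-05 m²; R₁ = ρL/(N·A_s) = (1.67×10^-8)(3730)/(19×6.068e-05) = 0.05403 Ω
Section 2: A = πr² = π(8.1000e-03 m)² = 2.061e-04 m²
R₂ = (1.67×10^-8)(3080)/(2.061e-04) = 0.2495 Ω
R = R₁ + R₂ = 0.304 Ω

0.304 Ω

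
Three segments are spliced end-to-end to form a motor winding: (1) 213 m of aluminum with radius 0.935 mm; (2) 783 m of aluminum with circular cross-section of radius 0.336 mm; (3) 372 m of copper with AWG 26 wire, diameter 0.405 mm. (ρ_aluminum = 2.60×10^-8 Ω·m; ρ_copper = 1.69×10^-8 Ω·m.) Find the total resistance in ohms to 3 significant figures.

Seg 1: A = πr² = π(9.3500e-04 m)² = 2.746e-06 m²
R_1 = (2.60×10^-8)(213)/(2.746e-06) = 2.016 Ω
Seg 2: A = πr² = π(3.3600e-04 m)² = 3.547e-07 m²
R_2 = (2.60×10^-8)(783)/(3.547e-07) = 57.4 Ω
Seg 3: A = π(0.405/2 mm)² = π(2.0250e-04 m)² = 1.288e-07 m²
R_3 = (1.69×10^-8)(372)/(1.288e-07) = 48.8 Ω
R_total = R_1 + R_2 + R_3 = 108 Ω

108 Ω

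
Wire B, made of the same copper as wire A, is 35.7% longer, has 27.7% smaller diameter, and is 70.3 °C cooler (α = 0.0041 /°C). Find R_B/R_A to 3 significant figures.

1.85

R ∝ ρL/d² with ρ ∝ (1+αΔT), so R_B/R_A = (1 + 35.7/100) × (1 − 27.7/100)⁻² × (1 − 0.0041×70.3)
= 1.357 × 1.913 × 0.7118 = 1.85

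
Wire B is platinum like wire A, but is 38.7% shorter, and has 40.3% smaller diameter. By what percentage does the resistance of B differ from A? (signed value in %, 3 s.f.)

R ∝ L/d², so R_B/R_A = (1 − 38.7/100) × (1 − 40.3/100)⁻²
= 0.613 × 2.806 = 1.72
(R_B − R_A)/R_A = 1.72 − 1 = 72.0%

72.0%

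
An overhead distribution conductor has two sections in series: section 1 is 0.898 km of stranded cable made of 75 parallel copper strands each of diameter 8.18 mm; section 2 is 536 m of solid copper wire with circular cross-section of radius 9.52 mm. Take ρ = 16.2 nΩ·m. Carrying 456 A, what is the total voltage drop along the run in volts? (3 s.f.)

ρ = 16.2 nΩ·m = 1.62×10^-8 Ω·m
Section 1: A_strand = π(4.0900e-03)² = 5.255e-05 m²; R₁ = ρL/(N·A_s) = (1.62×10^-8)(898)/(75×5.255e-05) = 0.003691 Ω
Section 2: A = πr² = π(9.5200e-03 m)² = 2.847e-04 m²
R₂ = (1.62×10^-8)(536)/(2.847e-04) = 0.0305 Ω
R = R₁ + R₂ = 0.03419 Ω
V = IR = 456 × 0.03419 = 15.6 V

15.6 V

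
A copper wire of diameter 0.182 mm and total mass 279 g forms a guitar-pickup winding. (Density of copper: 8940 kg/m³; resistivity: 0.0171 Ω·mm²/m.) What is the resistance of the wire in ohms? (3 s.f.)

ρ = 0.0171 Ω·mm²/m = 1.71×10^-8 Ω·m
A = π(d/2)² = π(9.1000e-05 m)² = 2.6016e-08 m²
L = m/(density·A) = 0.279/(8940×2.6016e-08) = 1200 m
R = ρL/A = (1.71×10^-8)(1200)/(2.6016e-08) = 788 Ω

788 Ω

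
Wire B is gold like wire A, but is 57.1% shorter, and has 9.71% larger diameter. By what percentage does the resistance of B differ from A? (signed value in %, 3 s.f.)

R ∝ L/d², so R_B/R_A = (1 − 57.1/100) × (1 + 9.71/100)⁻²
= 0.429 × 0.8308 = 0.3564
(R_B − R_A)/R_A = 0.3564 − 1 = -64.4%

-64.4%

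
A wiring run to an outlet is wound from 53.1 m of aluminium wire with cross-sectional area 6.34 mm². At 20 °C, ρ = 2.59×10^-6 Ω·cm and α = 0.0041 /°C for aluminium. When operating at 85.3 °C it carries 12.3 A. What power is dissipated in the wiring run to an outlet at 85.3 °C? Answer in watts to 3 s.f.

ρ = 2.59×10^-6 Ω·cm = 2.59×10^-8 Ω·m
A = 6.34 mm² = 6.340e-06 m²
R₍20₎ = ρL/A = (2.59×10^-8)(53.1)/(6.340e-06) = 0.2169 Ω
R₍85.3₎ = R₍20₎(1 + αΔT) = 0.2169 × (1 + 0.0041×65.3) = 0.275 Ω
P = I²R = (12.3)² × 0.275 = 41.6 W

41.6 W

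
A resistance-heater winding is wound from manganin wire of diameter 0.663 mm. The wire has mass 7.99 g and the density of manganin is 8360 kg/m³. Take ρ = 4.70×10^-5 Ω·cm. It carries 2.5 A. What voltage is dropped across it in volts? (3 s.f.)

9.42 V

ρ = 4.70×10^-5 Ω·cm = 4.70×10^-7 Ω·m
A = π(d/2)² = π(3.3150e-04 m)² = 3.4524e-07 m²
L = m/(density·A) = 0.00799/(8360×3.4524e-07) = 2.768 m
R = ρL/A = (4.70×10^-7)(2.768)/(3.4524e-07) = 3.769 Ω
V = IR = 2.5 × 3.769 = 9.42 V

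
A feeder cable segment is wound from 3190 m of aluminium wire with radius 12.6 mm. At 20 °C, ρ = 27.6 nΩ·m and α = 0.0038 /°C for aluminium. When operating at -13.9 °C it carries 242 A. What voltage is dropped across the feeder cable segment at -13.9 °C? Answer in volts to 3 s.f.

37.2 V

ρ = 27.6 nΩ·m = 2.76×10^-8 Ω·m
A = πr² = π(1.2600e-02 m)² = 4.988e-04 m²
R₍20₎ = ρL/A = (2.76×10^-8)(3190)/(4.988e-04) = 0.1765 Ω
R₍-13.9₎ = R₍20₎(1 + αΔT) = 0.1765 × (1 + 0.0038×-33.9) = 0.1538 Ω
V = IR = 242 × 0.1538 = 37.2 V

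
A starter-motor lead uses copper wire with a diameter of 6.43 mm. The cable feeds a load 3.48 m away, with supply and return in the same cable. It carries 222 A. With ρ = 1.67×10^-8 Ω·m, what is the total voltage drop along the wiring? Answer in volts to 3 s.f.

A = π(d/2)² = π(3.2150e-03 m)² = 3.247e-05 m²
Total conductor length (both ways) L = 2 × 3.48 = 6.96 m
R = ρL/A = (1.67×10^-8)(6.96)/(3.247e-05) = 0.003579 Ω
V = IR = 222 × 0.003579 = 0.795 V

0.795 V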